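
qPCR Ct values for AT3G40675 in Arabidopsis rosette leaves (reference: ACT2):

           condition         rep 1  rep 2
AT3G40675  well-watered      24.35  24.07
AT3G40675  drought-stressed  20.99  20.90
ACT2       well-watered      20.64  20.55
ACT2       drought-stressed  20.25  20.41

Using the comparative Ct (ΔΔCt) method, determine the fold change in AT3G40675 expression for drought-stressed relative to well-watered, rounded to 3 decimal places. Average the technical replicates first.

8.000

Mean Ct: AT3G40675 well-watered 24.210; AT3G40675 drought-stressed 20.945; ACT2 well-watered 20.595; ACT2 drought-stressed 20.330
ΔCt(well-watered) = 24.210 − 20.595 = 3.615
ΔCt(drought-stressed) = 20.945 − 20.330 = 0.615
ΔΔCt = 0.615 − 3.615 = -3.000
Fold change = 2^(−(-3.000)) = 2^3.000 = 8.0000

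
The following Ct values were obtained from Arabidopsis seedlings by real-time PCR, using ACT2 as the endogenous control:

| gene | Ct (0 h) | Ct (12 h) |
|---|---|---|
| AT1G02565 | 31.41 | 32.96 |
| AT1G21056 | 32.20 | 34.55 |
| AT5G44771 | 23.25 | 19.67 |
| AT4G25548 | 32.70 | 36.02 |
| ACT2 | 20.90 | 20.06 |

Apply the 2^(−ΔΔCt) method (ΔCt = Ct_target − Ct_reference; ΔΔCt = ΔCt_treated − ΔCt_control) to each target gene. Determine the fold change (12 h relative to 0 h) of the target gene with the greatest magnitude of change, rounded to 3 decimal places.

0.056

AT1G02565: ΔΔCt = (32.96−20.06) − (31.41−20.90) = 12.90 − 10.51 = 2.39; fold change = 2^-2.39 = 0.191
AT1G21056: ΔΔCt = (34.55−20.06) − (32.20−20.90) = 14.49 − 11.30 = 3.19; fold change = 2^-3.19 = 0.110
AT5G44771: ΔΔCt = (19.67−20.06) − (23.25−20.90) = -0.39 − 2.35 = -2.74; fold change = 2^2.74 = 6.681
AT4G25548: ΔΔCt = (36.02−20.06) − (32.70−20.90) = 15.96 − 11.80 = 4.16; fold change = 2^-4.16 = 0.056
AT4G25548 has the largest |ΔΔCt| = 4.16.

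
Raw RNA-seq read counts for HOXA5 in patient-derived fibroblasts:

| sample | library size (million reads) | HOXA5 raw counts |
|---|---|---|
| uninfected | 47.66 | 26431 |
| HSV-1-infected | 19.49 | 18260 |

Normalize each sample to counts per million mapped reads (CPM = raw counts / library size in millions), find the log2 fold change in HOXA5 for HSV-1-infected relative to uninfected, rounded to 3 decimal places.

0.757

CPM(uninfected) = 26431 / 47.66 = 554.5741
CPM(HSV-1-infected) = 18260 / 19.49 = 936.8907
Fold change = 936.8907 / 554.5741 = 1.68939
log2(1.68939) = 0.7565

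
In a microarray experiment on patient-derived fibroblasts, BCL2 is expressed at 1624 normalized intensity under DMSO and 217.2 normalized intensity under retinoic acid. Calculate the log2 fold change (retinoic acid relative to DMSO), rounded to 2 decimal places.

Fold change = 217.2 / 1624 = 0.1337
log2(0.1337) = -2.902

-2.90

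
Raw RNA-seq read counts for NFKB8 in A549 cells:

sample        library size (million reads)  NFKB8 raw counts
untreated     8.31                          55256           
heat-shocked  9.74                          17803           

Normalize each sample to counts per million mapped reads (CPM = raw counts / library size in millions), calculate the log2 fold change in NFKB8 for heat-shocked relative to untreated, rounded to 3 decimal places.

-1.863

CPM(untreated) = 55256 / 8.31 = 6649.3381
CPM(heat-shocked) = 17803 / 9.74 = 1827.8234
Fold change = 1827.8234 / 6649.3381 = 0.27489
log2(0.27489) = -1.8631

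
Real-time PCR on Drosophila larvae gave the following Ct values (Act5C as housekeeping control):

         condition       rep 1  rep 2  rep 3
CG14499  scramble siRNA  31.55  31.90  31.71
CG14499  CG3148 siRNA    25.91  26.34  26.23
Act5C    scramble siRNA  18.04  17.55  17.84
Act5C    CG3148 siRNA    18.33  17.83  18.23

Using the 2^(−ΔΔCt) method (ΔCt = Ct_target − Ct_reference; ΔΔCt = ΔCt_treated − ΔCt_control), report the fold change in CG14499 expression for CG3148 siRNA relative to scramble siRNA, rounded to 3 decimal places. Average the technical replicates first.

Mean Ct: CG14499 scramble siRNA 31.720; CG14499 CG3148 siRNA 26.160; Act5C scramble siRNA 17.810; Act5C CG3148 siRNA 18.130
ΔCt(scramble siRNA) = 31.720 − 17.810 = 13.910
ΔCt(CG3148 siRNA) = 26.160 − 18.130 = 8.030
ΔΔCt = 8.030 − 13.910 = -5.880
Fold change = 2^(−(-5.880)) = 2^5.880 = 58.8920

58.892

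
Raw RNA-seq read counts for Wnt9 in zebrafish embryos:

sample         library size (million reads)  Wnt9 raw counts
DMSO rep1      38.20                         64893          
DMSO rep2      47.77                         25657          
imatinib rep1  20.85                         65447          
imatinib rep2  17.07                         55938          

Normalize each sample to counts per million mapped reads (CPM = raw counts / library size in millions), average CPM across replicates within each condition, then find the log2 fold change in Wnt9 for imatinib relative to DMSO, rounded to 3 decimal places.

CPM(DMSO rep1) = 64893 / 38.20 = 1698.7696
CPM(DMSO rep2) = 25657 / 47.77 = 537.0944
CPM(imatinib rep1) = 65447 / 20.85 = 3138.9448
CPM(imatinib rep2) = 55938 / 17.07 = 3276.9772
mean CPM(DMSO) = 1117.9320; mean CPM(imatinib) = 3207.9610
Fold change = 3207.9610 / 1117.9320 = 2.86955
log2(2.86955) = 1.5208

1.521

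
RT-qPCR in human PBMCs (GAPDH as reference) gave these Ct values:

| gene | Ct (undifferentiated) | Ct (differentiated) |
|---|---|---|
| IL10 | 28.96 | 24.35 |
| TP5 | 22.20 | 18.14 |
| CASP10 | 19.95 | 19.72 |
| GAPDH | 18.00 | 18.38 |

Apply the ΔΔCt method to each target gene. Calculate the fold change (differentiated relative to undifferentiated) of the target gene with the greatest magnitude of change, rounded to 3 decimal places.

31.779

IL10: ΔΔCt = (24.35−18.38) − (28.96−18.00) = 5.97 − 10.96 = -4.99; fold change = 2^4.99 = 31.779
TP5: ΔΔCt = (18.14−18.38) − (22.20−18.00) = -0.24 − 4.20 = -4.44; fold change = 2^4.44 = 21.706
CASP10: ΔΔCt = (19.72−18.38) − (19.95−18.00) = 1.34 − 1.95 = -0.61; fold change = 2^0.61 = 1.526
IL10 has the largest |ΔΔCt| = 4.99.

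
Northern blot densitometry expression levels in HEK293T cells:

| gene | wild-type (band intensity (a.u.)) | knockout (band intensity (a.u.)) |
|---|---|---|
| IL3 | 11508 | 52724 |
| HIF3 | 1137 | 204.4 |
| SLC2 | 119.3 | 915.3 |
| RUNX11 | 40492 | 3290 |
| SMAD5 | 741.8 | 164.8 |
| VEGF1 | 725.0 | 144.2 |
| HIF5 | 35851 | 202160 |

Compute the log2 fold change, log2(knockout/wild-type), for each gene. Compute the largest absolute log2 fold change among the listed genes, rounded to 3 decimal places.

log2(52724/11508) = 2.196  (IL3)
log2(204.4/1137) = -2.476  (HIF3)
log2(915.3/119.3) = 2.940  (SLC2)
log2(3290/40492) = -3.621  (RUNX11)
log2(164.8/741.8) = -2.170  (SMAD5)
log2(144.2/725.0) = -2.330  (VEGF1)
log2(202160/35851) = 2.495  (HIF5)
The largest magnitude belongs to RUNX11.

3.621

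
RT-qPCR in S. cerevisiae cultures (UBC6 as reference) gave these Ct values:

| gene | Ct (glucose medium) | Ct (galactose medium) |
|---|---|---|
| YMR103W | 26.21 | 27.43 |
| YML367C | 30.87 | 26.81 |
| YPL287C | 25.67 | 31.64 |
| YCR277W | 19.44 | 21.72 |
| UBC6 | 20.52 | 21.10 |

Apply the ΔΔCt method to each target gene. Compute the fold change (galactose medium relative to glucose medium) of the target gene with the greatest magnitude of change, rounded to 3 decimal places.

0.024

YMR103W: ΔΔCt = (27.43−21.10) − (26.21−20.52) = 6.33 − 5.69 = 0.64; fold change = 2^-0.64 = 0.642
YML367C: ΔΔCt = (26.81−21.10) − (30.87−20.52) = 5.71 − 10.35 = -4.64; fold change = 2^4.64 = 24.933
YPL287C: ΔΔCt = (31.64−21.10) − (25.67−20.52) = 10.54 − 5.15 = 5.39; fold change = 2^-5.39 = 0.024
YCR277W: ΔΔCt = (21.72−21.10) − (19.44−20.52) = 0.62 − (-1.08) = 1.70; fold change = 2^-1.70 = 0.308
YPL287C has the largest |ΔΔCt| = 5.39.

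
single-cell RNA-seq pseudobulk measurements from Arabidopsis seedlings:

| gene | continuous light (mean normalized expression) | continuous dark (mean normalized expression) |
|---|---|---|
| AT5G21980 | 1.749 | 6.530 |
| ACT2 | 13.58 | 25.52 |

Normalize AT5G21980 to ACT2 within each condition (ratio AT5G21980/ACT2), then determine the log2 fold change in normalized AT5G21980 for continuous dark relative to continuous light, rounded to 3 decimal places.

0.990

AT5G21980/ACT2 (continuous light) = 1.749 / 13.58 = 0.12879
AT5G21980/ACT2 (continuous dark) = 6.530 / 25.52 = 0.25588
Fold change = 0.25588 / 0.12879 = 1.9867
log2(1.9867) = 0.9904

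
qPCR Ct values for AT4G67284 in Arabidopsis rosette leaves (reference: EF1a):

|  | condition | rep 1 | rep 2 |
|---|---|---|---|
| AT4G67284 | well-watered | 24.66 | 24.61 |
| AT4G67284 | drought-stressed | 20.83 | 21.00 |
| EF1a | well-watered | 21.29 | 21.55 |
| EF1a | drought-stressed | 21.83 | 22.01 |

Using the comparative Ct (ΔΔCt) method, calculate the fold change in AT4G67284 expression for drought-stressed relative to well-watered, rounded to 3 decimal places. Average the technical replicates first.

Mean Ct: AT4G67284 well-watered 24.635; AT4G67284 drought-stressed 20.915; EF1a well-watered 21.420; EF1a drought-stressed 21.920
ΔCt(well-watered) = 24.635 − 21.420 = 3.215
ΔCt(drought-stressed) = 20.915 − 21.920 = -1.005
ΔΔCt = -1.005 − 3.215 = -4.220
Fold change = 2^(−(-4.220)) = 2^4.220 = 18.6357

18.636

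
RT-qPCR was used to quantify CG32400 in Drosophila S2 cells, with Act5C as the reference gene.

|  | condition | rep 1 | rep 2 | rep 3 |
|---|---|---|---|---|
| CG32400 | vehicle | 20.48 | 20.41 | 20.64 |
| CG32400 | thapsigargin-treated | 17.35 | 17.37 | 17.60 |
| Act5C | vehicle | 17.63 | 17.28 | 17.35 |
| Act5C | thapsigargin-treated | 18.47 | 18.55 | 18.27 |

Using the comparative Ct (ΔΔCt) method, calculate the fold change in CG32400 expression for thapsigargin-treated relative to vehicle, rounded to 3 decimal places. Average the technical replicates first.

16.912

Mean Ct: CG32400 vehicle 20.510; CG32400 thapsigargin-treated 17.440; Act5C vehicle 17.420; Act5C thapsigargin-treated 18.430
ΔCt(vehicle) = 20.510 − 17.420 = 3.090
ΔCt(thapsigargin-treated) = 17.440 − 18.430 = -0.990
ΔΔCt = -0.990 − 3.090 = -4.080
Fold change = 2^(−(-4.080)) = 2^4.080 = 16.9123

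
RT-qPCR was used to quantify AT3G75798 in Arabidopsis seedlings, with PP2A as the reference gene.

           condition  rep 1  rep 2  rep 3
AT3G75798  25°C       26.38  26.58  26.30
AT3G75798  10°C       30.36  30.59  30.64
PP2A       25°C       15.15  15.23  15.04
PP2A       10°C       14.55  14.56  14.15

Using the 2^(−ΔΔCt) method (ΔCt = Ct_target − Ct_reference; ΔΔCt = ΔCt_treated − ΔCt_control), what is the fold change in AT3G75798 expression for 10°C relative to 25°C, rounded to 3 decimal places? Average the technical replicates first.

Mean Ct: AT3G75798 25°C 26.420; AT3G75798 10°C 30.530; PP2A 25°C 15.140; PP2A 10°C 14.420
ΔCt(25°C) = 26.420 − 15.140 = 11.280
ΔCt(10°C) = 30.530 − 14.420 = 16.110
ΔΔCt = 16.110 − 11.280 = 4.830
Fold change = 2^(−4.830) = 0.0352

0.035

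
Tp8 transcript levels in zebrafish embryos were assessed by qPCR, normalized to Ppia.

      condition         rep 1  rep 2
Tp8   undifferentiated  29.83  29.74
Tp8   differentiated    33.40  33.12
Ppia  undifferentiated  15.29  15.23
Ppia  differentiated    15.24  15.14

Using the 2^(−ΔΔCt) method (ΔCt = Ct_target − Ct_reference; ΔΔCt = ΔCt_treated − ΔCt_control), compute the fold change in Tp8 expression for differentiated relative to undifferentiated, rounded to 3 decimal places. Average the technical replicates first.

Mean Ct: Tp8 undifferentiated 29.785; Tp8 differentiated 33.260; Ppia undifferentiated 15.260; Ppia differentiated 15.190
ΔCt(undifferentiated) = 29.785 − 15.260 = 14.525
ΔCt(differentiated) = 33.260 − 15.190 = 18.070
ΔΔCt = 18.070 − 14.525 = 3.545
Fold change = 2^(−3.545) = 0.0857

0.086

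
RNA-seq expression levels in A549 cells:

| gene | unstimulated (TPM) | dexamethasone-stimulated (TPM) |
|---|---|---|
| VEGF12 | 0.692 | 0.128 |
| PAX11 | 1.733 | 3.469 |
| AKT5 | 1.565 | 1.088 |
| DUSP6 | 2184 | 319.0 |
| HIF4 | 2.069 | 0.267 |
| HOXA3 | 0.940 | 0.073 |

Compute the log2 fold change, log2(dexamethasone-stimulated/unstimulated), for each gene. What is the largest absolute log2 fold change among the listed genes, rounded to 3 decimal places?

3.687

log2(0.128/0.692) = -2.435  (VEGF12)
log2(3.469/1.733) = 1.001  (PAX11)
log2(1.088/1.565) = -0.524  (AKT5)
log2(319.0/2184) = -2.775  (DUSP6)
log2(0.267/2.069) = -2.954  (HIF4)
log2(0.073/0.940) = -3.687  (HOXA3)
The largest magnitude belongs to HOXA3.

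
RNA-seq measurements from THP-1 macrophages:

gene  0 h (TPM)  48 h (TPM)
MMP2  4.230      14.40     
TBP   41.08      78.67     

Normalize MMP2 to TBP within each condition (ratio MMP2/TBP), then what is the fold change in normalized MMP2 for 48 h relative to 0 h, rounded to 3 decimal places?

1.778

MMP2/TBP (0 h) = 4.230 / 41.08 = 0.10297
MMP2/TBP (48 h) = 14.40 / 78.67 = 0.18304
Fold change = 0.18304 / 0.10297 = 1.7776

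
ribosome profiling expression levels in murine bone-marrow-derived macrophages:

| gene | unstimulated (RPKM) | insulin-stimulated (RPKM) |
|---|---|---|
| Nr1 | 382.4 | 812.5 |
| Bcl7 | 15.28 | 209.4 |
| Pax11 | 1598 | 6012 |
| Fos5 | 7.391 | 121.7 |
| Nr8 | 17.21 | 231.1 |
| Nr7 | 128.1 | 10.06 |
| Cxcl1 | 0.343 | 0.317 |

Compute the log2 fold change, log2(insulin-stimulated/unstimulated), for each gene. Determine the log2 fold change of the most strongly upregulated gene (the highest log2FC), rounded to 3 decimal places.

4.041

log2(812.5/382.4) = 1.087  (Nr1)
log2(209.4/15.28) = 3.777  (Bcl7)
log2(6012/1598) = 1.912  (Pax11)
log2(121.7/7.391) = 4.041  (Fos5)
log2(231.1/17.21) = 3.747  (Nr8)
log2(10.06/128.1) = -3.671  (Nr7)
log2(0.317/0.343) = -0.114  (Cxcl1)
Fos5 is most strongly upregulated.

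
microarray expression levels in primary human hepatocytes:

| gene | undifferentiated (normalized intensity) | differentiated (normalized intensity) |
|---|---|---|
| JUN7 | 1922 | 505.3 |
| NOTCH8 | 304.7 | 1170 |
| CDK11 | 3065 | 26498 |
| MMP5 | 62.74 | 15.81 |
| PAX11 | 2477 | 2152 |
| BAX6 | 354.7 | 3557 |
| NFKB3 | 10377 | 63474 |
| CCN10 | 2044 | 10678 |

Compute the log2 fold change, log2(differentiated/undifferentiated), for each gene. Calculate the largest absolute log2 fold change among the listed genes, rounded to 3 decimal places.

3.326

log2(505.3/1922) = -1.927  (JUN7)
log2(1170/304.7) = 1.941  (NOTCH8)
log2(26498/3065) = 3.112  (CDK11)
log2(15.81/62.74) = -1.989  (MMP5)
log2(2152/2477) = -0.203  (PAX11)
log2(3557/354.7) = 3.326  (BAX6)
log2(63474/10377) = 2.613  (NFKB3)
log2(10678/2044) = 2.385  (CCN10)
The largest magnitude belongs to BAX6.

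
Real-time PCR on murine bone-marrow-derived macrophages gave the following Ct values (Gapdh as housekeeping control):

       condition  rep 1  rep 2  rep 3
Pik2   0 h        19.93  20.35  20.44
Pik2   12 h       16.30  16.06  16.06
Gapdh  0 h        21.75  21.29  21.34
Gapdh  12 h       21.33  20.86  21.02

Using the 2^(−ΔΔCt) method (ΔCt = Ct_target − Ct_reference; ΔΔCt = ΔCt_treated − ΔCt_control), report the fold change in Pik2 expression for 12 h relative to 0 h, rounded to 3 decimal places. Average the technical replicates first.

13.086

Mean Ct: Pik2 0 h 20.240; Pik2 12 h 16.140; Gapdh 0 h 21.460; Gapdh 12 h 21.070
ΔCt(0 h) = 20.240 − 21.460 = -1.220
ΔCt(12 h) = 16.140 − 21.070 = -4.930
ΔΔCt = -4.930 − (-1.220) = -3.710
Fold change = 2^(−(-3.710)) = 2^3.710 = 13.0864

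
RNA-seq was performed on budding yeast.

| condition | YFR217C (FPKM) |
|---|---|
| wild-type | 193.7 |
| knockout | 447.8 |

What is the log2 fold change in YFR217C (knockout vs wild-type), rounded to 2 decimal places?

1.21

Fold change = 447.8 / 193.7 = 2.3118
log2(2.3118) = 1.209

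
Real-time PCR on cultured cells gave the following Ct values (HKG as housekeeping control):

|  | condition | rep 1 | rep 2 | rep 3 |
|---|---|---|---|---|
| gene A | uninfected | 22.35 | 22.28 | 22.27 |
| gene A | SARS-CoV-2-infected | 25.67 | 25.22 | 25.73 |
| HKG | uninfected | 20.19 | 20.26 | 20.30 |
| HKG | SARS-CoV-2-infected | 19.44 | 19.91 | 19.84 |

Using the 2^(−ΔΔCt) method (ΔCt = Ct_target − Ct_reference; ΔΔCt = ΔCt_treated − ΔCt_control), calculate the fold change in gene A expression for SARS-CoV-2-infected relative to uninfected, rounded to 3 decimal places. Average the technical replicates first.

Mean Ct: gene A uninfected 22.300; gene A SARS-CoV-2-infected 25.540; HKG uninfected 20.250; HKG SARS-CoV-2-infected 19.730
ΔCt(uninfected) = 22.300 − 20.250 = 2.050
ΔCt(SARS-CoV-2-infected) = 25.540 − 19.730 = 5.810
ΔΔCt = 5.810 − 2.050 = 3.760
Fold change = 2^(−3.760) = 0.0738

0.074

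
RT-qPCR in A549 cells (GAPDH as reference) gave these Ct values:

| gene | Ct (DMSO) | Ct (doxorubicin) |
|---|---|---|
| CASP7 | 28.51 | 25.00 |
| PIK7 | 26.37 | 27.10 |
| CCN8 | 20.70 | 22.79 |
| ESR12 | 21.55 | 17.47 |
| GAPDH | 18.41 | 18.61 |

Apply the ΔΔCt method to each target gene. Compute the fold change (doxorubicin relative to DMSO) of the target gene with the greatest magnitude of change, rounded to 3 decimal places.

19.427

CASP7: ΔΔCt = (25.00−18.61) − (28.51−18.41) = 6.39 − 10.10 = -3.71; fold change = 2^3.71 = 13.086
PIK7: ΔΔCt = (27.10−18.61) − (26.37−18.41) = 8.49 − 7.96 = 0.53; fold change = 2^-0.53 = 0.693
CCN8: ΔΔCt = (22.79−18.61) − (20.70−18.41) = 4.18 − 2.29 = 1.89; fold change = 2^-1.89 = 0.270
ESR12: ΔΔCt = (17.47−18.61) − (21.55−18.41) = -1.14 − 3.14 = -4.28; fold change = 2^4.28 = 19.427
ESR12 has the largest |ΔΔCt| = 4.28.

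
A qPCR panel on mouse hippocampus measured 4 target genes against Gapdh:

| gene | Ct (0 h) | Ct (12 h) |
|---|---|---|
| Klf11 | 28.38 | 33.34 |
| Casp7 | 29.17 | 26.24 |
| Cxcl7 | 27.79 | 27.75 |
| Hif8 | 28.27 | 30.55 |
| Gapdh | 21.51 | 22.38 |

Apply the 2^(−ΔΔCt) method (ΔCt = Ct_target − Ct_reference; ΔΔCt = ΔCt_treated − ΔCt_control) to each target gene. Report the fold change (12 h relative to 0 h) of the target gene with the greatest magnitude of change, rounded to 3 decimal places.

0.059

Klf11: ΔΔCt = (33.34−22.38) − (28.38−21.51) = 10.96 − 6.87 = 4.09; fold change = 2^-4.09 = 0.059
Casp7: ΔΔCt = (26.24−22.38) − (29.17−21.51) = 3.86 − 7.66 = -3.80; fold change = 2^3.80 = 13.929
Cxcl7: ΔΔCt = (27.75−22.38) − (27.79−21.51) = 5.37 − 6.28 = -0.91; fold change = 2^0.91 = 1.879
Hif8: ΔΔCt = (30.55−22.38) − (28.27−21.51) = 8.17 − 6.76 = 1.41; fold change = 2^-1.41 = 0.376
Klf11 has the largest |ΔΔCt| = 4.09.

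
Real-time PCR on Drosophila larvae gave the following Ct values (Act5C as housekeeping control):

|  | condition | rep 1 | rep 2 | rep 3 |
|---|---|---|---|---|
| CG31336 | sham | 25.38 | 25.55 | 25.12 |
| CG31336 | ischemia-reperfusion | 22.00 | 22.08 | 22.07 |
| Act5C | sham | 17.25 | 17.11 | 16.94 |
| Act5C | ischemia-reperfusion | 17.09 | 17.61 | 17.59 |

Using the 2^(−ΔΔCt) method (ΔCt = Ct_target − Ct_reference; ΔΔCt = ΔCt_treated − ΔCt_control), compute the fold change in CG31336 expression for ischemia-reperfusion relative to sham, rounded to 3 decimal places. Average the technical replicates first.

Mean Ct: CG31336 sham 25.350; CG31336 ischemia-reperfusion 22.050; Act5C sham 17.100; Act5C ischemia-reperfusion 17.430
ΔCt(sham) = 25.350 − 17.100 = 8.250
ΔCt(ischemia-reperfusion) = 22.050 − 17.430 = 4.620
ΔΔCt = 4.620 − 8.250 = -3.630
Fold change = 2^(−(-3.630)) = 2^3.630 = 12.3805

12.381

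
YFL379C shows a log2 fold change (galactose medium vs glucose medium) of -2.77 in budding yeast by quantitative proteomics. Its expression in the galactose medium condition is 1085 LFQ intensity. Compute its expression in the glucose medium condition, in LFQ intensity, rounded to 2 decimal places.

7400.87

Fold change = 2^(-2.77) = 0.1466
glucose medium expression = 1085 / 0.1466 = 7400.87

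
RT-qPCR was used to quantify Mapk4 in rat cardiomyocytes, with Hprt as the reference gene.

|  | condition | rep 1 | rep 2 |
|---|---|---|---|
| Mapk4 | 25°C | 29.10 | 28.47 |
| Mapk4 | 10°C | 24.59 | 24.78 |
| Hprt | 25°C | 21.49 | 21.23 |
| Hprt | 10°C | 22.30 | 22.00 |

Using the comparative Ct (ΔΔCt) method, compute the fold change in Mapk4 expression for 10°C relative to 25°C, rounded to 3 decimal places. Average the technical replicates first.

Mean Ct: Mapk4 25°C 28.785; Mapk4 10°C 24.685; Hprt 25°C 21.360; Hprt 10°C 22.150
ΔCt(25°C) = 28.785 − 21.360 = 7.425
ΔCt(10°C) = 24.685 − 22.150 = 2.535
ΔΔCt = 2.535 − 7.425 = -4.890
Fold change = 2^(−(-4.890)) = 2^4.890 = 29.6508

29.651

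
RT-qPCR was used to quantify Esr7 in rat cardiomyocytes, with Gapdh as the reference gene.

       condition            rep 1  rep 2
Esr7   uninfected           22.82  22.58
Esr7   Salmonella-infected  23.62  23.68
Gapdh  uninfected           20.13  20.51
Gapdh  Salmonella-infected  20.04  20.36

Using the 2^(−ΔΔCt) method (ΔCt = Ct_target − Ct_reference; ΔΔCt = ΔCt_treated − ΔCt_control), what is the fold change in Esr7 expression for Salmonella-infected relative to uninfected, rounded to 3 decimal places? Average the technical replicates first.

0.476

Mean Ct: Esr7 uninfected 22.700; Esr7 Salmonella-infected 23.650; Gapdh uninfected 20.320; Gapdh Salmonella-infected 20.200
ΔCt(uninfected) = 22.700 − 20.320 = 2.380
ΔCt(Salmonella-infected) = 23.650 − 20.200 = 3.450
ΔΔCt = 3.450 − 2.380 = 1.070
Fold change = 2^(−1.070) = 0.4763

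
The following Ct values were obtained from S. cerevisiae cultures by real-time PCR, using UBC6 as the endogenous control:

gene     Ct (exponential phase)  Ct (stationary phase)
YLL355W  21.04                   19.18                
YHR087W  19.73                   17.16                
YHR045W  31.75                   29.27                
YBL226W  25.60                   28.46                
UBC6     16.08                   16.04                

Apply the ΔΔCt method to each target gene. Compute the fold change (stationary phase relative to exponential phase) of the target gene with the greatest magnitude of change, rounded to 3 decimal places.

0.134

YLL355W: ΔΔCt = (19.18−16.04) − (21.04−16.08) = 3.14 − 4.96 = -1.82; fold change = 2^1.82 = 3.531
YHR087W: ΔΔCt = (17.16−16.04) − (19.73−16.08) = 1.12 − 3.65 = -2.53; fold change = 2^2.53 = 5.776
YHR045W: ΔΔCt = (29.27−16.04) − (31.75−16.08) = 13.23 − 15.67 = -2.44; fold change = 2^2.44 = 5.426
YBL226W: ΔΔCt = (28.46−16.04) − (25.60−16.08) = 12.42 − 9.52 = 2.90; fold change = 2^-2.90 = 0.134
YBL226W has the largest |ΔΔCt| = 2.90.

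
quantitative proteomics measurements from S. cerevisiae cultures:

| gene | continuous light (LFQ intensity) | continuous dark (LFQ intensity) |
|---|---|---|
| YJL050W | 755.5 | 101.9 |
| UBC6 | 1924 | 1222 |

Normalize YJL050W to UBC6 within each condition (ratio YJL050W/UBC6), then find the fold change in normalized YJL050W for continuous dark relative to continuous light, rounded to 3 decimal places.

YJL050W/UBC6 (continuous light) = 755.5 / 1924 = 0.39267
YJL050W/UBC6 (continuous dark) = 101.9 / 1222 = 0.083388
Fold change = 0.083388 / 0.39267 = 0.2124

0.212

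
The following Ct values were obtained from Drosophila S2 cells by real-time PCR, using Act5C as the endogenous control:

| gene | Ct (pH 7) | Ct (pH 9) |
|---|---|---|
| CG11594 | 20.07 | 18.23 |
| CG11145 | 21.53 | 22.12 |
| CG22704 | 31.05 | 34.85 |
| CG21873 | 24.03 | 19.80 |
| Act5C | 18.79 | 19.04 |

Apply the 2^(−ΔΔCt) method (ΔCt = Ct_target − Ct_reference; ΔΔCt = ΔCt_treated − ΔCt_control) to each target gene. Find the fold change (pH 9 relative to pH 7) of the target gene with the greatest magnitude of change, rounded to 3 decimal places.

22.316

CG11594: ΔΔCt = (18.23−19.04) − (20.07−18.79) = -0.81 − 1.28 = -2.09; fold change = 2^2.09 = 4.257
CG11145: ΔΔCt = (22.12−19.04) − (21.53−18.79) = 3.08 − 2.74 = 0.34; fold change = 2^-0.34 = 0.790
CG22704: ΔΔCt = (34.85−19.04) − (31.05−18.79) = 15.81 − 12.26 = 3.55; fold change = 2^-3.55 = 0.085
CG21873: ΔΔCt = (19.80−19.04) − (24.03−18.79) = 0.76 − 5.24 = -4.48; fold change = 2^4.48 = 22.316
CG21873 has the largest |ΔΔCt| = 4.48.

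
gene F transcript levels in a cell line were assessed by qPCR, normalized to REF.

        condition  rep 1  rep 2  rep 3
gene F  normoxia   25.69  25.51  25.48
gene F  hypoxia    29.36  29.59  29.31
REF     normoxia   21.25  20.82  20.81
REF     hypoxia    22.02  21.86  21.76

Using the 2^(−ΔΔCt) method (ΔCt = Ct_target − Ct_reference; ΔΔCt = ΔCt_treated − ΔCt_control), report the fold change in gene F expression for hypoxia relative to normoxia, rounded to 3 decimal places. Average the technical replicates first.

Mean Ct: gene F normoxia 25.560; gene F hypoxia 29.420; REF normoxia 20.960; REF hypoxia 21.880
ΔCt(normoxia) = 25.560 − 20.960 = 4.600
ΔCt(hypoxia) = 29.420 − 21.880 = 7.540
ΔΔCt = 7.540 − 4.600 = 2.940
Fold change = 2^(−2.940) = 0.1303

0.130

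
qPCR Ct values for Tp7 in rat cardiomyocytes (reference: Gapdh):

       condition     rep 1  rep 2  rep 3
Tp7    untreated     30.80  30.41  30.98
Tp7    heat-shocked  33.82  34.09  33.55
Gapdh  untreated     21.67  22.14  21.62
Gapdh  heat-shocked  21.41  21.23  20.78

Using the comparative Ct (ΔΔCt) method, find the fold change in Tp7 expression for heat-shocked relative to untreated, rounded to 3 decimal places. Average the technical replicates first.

0.074

Mean Ct: Tp7 untreated 30.730; Tp7 heat-shocked 33.820; Gapdh untreated 21.810; Gapdh heat-shocked 21.140
ΔCt(untreated) = 30.730 − 21.810 = 8.920
ΔCt(heat-shocked) = 33.820 − 21.140 = 12.680
ΔΔCt = 12.680 − 8.920 = 3.760
Fold change = 2^(−3.760) = 0.0738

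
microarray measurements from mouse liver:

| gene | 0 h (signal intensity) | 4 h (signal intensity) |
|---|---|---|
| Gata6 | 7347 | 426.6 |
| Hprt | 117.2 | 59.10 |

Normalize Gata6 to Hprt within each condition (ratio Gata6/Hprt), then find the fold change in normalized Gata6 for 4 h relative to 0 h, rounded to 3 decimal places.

Gata6/Hprt (0 h) = 7347 / 117.2 = 62.688
Gata6/Hprt (4 h) = 426.6 / 59.10 = 7.2183
Fold change = 7.2183 / 62.688 = 0.1151

0.115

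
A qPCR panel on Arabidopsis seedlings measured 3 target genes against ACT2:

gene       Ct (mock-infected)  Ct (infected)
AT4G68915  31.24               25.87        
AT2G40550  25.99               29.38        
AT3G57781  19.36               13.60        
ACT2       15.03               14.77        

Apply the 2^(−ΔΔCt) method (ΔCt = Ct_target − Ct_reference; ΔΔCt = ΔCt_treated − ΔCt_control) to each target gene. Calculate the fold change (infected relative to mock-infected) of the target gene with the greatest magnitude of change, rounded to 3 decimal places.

AT4G68915: ΔΔCt = (25.87−14.77) − (31.24−15.03) = 11.10 − 16.21 = -5.11; fold change = 2^5.11 = 34.535
AT2G40550: ΔΔCt = (29.38−14.77) − (25.99−15.03) = 14.61 − 10.96 = 3.65; fold change = 2^-3.65 = 0.080
AT3G57781: ΔΔCt = (13.60−14.77) − (19.36−15.03) = -1.17 − 4.33 = -5.50; fold change = 2^5.50 = 45.255
AT3G57781 has the largest |ΔΔCt| = 5.50.

45.255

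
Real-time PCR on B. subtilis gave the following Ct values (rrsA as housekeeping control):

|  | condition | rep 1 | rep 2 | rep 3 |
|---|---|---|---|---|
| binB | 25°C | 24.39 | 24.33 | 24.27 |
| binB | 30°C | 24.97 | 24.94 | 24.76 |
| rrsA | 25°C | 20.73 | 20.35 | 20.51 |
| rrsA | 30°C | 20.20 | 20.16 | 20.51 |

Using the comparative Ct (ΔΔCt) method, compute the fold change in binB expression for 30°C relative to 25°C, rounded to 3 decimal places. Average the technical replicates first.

0.574

Mean Ct: binB 25°C 24.330; binB 30°C 24.890; rrsA 25°C 20.530; rrsA 30°C 20.290
ΔCt(25°C) = 24.330 − 20.530 = 3.800
ΔCt(30°C) = 24.890 − 20.290 = 4.600
ΔΔCt = 4.600 − 3.800 = 0.800
Fold change = 2^(−0.800) = 0.5743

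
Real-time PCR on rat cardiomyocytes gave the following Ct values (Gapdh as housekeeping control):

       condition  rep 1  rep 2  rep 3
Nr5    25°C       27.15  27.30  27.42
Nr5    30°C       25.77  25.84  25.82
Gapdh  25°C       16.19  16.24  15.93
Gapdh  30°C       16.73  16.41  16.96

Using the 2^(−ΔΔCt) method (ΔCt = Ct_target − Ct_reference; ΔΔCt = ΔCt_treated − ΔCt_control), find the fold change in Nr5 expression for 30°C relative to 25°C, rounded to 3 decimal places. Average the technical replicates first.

4.170

Mean Ct: Nr5 25°C 27.290; Nr5 30°C 25.810; Gapdh 25°C 16.120; Gapdh 30°C 16.700
ΔCt(25°C) = 27.290 − 16.120 = 11.170
ΔCt(30°C) = 25.810 − 16.700 = 9.110
ΔΔCt = 9.110 − 11.170 = -2.060
Fold change = 2^(−(-2.060)) = 2^2.060 = 4.1699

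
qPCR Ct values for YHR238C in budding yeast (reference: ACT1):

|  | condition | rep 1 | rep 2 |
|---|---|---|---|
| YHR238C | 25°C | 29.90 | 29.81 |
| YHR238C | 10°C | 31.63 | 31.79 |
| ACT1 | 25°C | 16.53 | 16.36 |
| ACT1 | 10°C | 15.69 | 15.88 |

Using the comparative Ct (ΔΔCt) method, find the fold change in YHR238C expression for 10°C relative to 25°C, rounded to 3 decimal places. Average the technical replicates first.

Mean Ct: YHR238C 25°C 29.855; YHR238C 10°C 31.710; ACT1 25°C 16.445; ACT1 10°C 15.785
ΔCt(25°C) = 29.855 − 16.445 = 13.410
ΔCt(10°C) = 31.710 − 15.785 = 15.925
ΔΔCt = 15.925 − 13.410 = 2.515
Fold change = 2^(−2.515) = 0.1749

0.175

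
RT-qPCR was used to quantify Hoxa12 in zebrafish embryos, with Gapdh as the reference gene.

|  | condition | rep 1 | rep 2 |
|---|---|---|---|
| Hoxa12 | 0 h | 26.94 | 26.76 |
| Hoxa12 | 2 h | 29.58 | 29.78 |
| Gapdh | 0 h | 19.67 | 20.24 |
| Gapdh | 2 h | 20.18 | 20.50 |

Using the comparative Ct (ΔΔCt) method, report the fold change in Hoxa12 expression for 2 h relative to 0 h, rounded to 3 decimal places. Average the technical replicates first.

0.184

Mean Ct: Hoxa12 0 h 26.850; Hoxa12 2 h 29.680; Gapdh 0 h 19.955; Gapdh 2 h 20.340
ΔCt(0 h) = 26.850 − 19.955 = 6.895
ΔCt(2 h) = 29.680 − 20.340 = 9.340
ΔΔCt = 9.340 − 6.895 = 2.445
Fold change = 2^(−2.445) = 0.1836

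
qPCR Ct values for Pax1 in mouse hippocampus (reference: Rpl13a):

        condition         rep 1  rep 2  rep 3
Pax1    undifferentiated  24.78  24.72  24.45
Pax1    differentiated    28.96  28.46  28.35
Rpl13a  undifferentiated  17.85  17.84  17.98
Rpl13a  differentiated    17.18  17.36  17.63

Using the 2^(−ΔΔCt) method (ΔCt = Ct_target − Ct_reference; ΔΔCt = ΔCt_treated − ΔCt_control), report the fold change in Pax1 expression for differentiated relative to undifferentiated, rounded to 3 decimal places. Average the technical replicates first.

Mean Ct: Pax1 undifferentiated 24.650; Pax1 differentiated 28.590; Rpl13a undifferentiated 17.890; Rpl13a differentiated 17.390
ΔCt(undifferentiated) = 24.650 − 17.890 = 6.760
ΔCt(differentiated) = 28.590 − 17.390 = 11.200
ΔΔCt = 11.200 − 6.760 = 4.440
Fold change = 2^(−4.440) = 0.0461

0.046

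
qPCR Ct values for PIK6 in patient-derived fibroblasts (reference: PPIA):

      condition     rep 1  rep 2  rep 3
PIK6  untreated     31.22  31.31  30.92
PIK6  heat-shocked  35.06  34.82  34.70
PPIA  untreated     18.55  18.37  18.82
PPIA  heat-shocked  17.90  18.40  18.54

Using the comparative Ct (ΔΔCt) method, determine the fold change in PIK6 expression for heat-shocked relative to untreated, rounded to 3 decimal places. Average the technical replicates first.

Mean Ct: PIK6 untreated 31.150; PIK6 heat-shocked 34.860; PPIA untreated 18.580; PPIA heat-shocked 18.280
ΔCt(untreated) = 31.150 − 18.580 = 12.570
ΔCt(heat-shocked) = 34.860 − 18.280 = 16.580
ΔΔCt = 16.580 − 12.570 = 4.010
Fold change = 2^(−4.010) = 0.0621

0.062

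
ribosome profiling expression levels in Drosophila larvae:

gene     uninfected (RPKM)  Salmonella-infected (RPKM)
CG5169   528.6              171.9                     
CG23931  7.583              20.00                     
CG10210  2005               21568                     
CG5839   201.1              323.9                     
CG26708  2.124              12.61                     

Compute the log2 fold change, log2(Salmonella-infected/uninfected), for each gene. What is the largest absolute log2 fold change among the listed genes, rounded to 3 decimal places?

log2(171.9/528.6) = -1.621  (CG5169)
log2(20.00/7.583) = 1.399  (CG23931)
log2(21568/2005) = 3.427  (CG10210)
log2(323.9/201.1) = 0.688  (CG5839)
log2(12.61/2.124) = 2.570  (CG26708)
The largest magnitude belongs to CG10210.

3.427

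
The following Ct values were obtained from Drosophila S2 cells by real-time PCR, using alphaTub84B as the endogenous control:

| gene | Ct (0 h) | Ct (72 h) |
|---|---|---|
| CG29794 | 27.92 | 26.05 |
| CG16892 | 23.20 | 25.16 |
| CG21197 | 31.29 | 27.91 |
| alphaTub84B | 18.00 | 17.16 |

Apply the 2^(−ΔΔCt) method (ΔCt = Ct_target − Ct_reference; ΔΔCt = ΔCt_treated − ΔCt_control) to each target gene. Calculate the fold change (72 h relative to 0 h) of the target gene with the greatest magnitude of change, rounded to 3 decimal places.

0.144

CG29794: ΔΔCt = (26.05−17.16) − (27.92−18.00) = 8.89 − 9.92 = -1.03; fold change = 2^1.03 = 2.042
CG16892: ΔΔCt = (25.16−17.16) − (23.20−18.00) = 8.00 − 5.20 = 2.80; fold change = 2^-2.80 = 0.144
CG21197: ΔΔCt = (27.91−17.16) − (31.29−18.00) = 10.75 − 13.29 = -2.54; fold change = 2^2.54 = 5.816
CG16892 has the largest |ΔΔCt| = 2.80.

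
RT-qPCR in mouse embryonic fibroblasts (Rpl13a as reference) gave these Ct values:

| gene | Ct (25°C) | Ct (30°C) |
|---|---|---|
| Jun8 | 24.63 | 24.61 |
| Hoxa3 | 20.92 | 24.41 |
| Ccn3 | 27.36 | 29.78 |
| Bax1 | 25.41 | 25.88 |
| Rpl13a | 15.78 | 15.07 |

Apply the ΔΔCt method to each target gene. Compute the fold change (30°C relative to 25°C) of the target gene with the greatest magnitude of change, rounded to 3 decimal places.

0.054

Jun8: ΔΔCt = (24.61−15.07) − (24.63−15.78) = 9.54 − 8.85 = 0.69; fold change = 2^-0.69 = 0.620
Hoxa3: ΔΔCt = (24.41−15.07) − (20.92−15.78) = 9.34 − 5.14 = 4.20; fold change = 2^-4.20 = 0.054
Ccn3: ΔΔCt = (29.78−15.07) − (27.36−15.78) = 14.71 − 11.58 = 3.13; fold change = 2^-3.13 = 0.114
Bax1: ΔΔCt = (25.88−15.07) − (25.41−15.78) = 10.81 − 9.63 = 1.18; fold change = 2^-1.18 = 0.441
Hoxa3 has the largest |ΔΔCt| = 4.20.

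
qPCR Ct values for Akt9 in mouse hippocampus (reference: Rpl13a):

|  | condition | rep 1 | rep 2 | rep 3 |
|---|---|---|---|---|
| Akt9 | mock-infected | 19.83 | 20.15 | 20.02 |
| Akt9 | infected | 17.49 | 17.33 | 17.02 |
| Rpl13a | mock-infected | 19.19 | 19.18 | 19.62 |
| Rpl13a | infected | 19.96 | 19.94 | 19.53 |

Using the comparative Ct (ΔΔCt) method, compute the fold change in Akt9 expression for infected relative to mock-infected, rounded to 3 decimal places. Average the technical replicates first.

9.190

Mean Ct: Akt9 mock-infected 20.000; Akt9 infected 17.280; Rpl13a mock-infected 19.330; Rpl13a infected 19.810
ΔCt(mock-infected) = 20.000 − 19.330 = 0.670
ΔCt(infected) = 17.280 − 19.810 = -2.530
ΔΔCt = -2.530 − 0.670 = -3.200
Fold change = 2^(−(-3.200)) = 2^3.200 = 9.1896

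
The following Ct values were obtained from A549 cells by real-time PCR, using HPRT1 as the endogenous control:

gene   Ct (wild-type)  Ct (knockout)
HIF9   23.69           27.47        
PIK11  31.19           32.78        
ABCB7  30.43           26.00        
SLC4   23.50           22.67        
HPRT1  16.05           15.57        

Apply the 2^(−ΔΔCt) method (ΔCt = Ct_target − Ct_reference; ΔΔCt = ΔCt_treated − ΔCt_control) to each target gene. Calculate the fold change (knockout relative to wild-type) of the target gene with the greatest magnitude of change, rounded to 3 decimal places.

HIF9: ΔΔCt = (27.47−15.57) − (23.69−16.05) = 11.90 − 7.64 = 4.26; fold change = 2^-4.26 = 0.052
PIK11: ΔΔCt = (32.78−15.57) − (31.19−16.05) = 17.21 − 15.14 = 2.07; fold change = 2^-2.07 = 0.238
ABCB7: ΔΔCt = (26.00−15.57) − (30.43−16.05) = 10.43 − 14.38 = -3.95; fold change = 2^3.95 = 15.455
SLC4: ΔΔCt = (22.67−15.57) − (23.50−16.05) = 7.10 − 7.45 = -0.35; fold change = 2^0.35 = 1.275
HIF9 has the largest |ΔΔCt| = 4.26.

0.052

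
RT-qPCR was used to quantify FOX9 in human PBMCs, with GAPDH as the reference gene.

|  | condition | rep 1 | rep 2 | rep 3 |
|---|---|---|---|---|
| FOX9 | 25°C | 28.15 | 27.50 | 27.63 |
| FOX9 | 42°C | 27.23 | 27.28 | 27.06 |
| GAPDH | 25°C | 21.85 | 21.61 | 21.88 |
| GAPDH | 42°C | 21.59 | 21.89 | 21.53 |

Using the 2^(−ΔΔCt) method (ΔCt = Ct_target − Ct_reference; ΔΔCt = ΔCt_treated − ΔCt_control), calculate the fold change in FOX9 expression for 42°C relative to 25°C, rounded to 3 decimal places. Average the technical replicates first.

Mean Ct: FOX9 25°C 27.760; FOX9 42°C 27.190; GAPDH 25°C 21.780; GAPDH 42°C 21.670
ΔCt(25°C) = 27.760 − 21.780 = 5.980
ΔCt(42°C) = 27.190 − 21.670 = 5.520
ΔΔCt = 5.520 − 5.980 = -0.460
Fold change = 2^(−(-0.460)) = 2^0.460 = 1.3755

1.376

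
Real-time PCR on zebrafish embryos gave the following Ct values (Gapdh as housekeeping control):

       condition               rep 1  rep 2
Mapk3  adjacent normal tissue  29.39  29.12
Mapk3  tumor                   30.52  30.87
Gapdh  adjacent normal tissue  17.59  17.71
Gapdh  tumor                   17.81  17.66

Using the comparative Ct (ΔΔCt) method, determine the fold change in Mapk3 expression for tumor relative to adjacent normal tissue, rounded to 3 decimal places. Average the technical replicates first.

0.391

Mean Ct: Mapk3 adjacent normal tissue 29.255; Mapk3 tumor 30.695; Gapdh adjacent normal tissue 17.650; Gapdh tumor 17.735
ΔCt(adjacent normal tissue) = 29.255 − 17.650 = 11.605
ΔCt(tumor) = 30.695 − 17.735 = 12.960
ΔΔCt = 12.960 − 11.605 = 1.355
Fold change = 2^(−1.355) = 0.3909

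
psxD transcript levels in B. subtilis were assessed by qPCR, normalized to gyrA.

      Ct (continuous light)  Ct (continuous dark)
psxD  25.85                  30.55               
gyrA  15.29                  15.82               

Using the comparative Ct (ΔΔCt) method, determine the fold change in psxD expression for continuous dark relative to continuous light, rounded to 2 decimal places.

0.06

ΔCt(continuous light) = 25.850 − 15.290 = 10.560
ΔCt(continuous dark) = 30.550 − 15.820 = 14.730
ΔΔCt = 14.730 − 10.560 = 4.170
Fold change = 2^(−4.170) = 0.056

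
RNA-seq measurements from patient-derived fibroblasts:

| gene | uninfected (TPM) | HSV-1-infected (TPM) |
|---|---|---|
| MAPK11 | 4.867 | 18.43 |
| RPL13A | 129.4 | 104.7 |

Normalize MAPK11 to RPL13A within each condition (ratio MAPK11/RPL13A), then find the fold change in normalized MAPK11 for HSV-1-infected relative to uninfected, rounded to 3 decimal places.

MAPK11/RPL13A (uninfected) = 4.867 / 129.4 = 0.037612
MAPK11/RPL13A (HSV-1-infected) = 18.43 / 104.7 = 0.17603
Fold change = 0.17603 / 0.037612 = 4.6801

4.680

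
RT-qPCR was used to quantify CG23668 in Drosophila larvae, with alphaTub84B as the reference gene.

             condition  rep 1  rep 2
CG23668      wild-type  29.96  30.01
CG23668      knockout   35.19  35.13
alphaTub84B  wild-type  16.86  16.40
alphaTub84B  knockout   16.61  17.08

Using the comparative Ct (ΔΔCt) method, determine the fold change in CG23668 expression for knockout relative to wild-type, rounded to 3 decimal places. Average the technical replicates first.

Mean Ct: CG23668 wild-type 29.985; CG23668 knockout 35.160; alphaTub84B wild-type 16.630; alphaTub84B knockout 16.845
ΔCt(wild-type) = 29.985 − 16.630 = 13.355
ΔCt(knockout) = 35.160 − 16.845 = 18.315
ΔΔCt = 18.315 − 13.355 = 4.960
Fold change = 2^(−4.960) = 0.0321

0.032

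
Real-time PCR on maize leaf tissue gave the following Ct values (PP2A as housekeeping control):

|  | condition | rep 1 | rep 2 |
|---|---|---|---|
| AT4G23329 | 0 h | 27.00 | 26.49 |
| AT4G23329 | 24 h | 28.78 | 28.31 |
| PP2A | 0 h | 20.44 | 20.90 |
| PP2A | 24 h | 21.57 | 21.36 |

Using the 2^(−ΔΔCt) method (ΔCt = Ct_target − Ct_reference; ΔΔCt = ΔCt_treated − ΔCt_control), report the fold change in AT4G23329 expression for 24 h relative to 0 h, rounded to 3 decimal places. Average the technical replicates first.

0.498

Mean Ct: AT4G23329 0 h 26.745; AT4G23329 24 h 28.545; PP2A 0 h 20.670; PP2A 24 h 21.465
ΔCt(0 h) = 26.745 − 20.670 = 6.075
ΔCt(24 h) = 28.545 − 21.465 = 7.080
ΔΔCt = 7.080 − 6.075 = 1.005
Fold change = 2^(−1.005) = 0.4983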